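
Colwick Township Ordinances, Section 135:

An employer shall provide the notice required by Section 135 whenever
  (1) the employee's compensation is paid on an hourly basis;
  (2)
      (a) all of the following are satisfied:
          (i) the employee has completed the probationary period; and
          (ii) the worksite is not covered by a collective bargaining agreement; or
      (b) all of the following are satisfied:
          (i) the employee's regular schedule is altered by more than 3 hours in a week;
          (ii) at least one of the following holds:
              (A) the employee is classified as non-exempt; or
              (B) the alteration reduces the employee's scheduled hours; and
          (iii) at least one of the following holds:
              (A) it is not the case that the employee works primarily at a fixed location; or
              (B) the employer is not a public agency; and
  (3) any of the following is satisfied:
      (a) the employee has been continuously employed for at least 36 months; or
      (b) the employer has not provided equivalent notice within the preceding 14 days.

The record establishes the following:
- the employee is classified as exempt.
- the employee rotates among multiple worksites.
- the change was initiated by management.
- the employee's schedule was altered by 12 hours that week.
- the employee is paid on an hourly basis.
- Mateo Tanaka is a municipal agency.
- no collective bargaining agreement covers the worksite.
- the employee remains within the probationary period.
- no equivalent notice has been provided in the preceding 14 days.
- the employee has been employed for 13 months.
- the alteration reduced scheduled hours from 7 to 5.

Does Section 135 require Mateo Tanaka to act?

(1) hourly-paid — met.
(i) past probation — not met.
(ii) no CBA — satisfied.
(a): F AND T → false.
(i) schedule shift > 3h — met.
(A) non-exempt — fails.
(B) hours reduced — holds.
(ii) = F OR T = true.
(A) not (fixed location) — met.
(B) not (public agency) — not satisfied.
So (iii) is satisfied (T OR F).
(b) = T AND T AND T = true.
(2): F OR T → true.
(a) tenure ≥ 36 mo. — not satisfied.
(b) no recent notice — satisfied.
So (3) is satisfied (F OR T).
Overall = T AND T AND T = true.

Yes — required.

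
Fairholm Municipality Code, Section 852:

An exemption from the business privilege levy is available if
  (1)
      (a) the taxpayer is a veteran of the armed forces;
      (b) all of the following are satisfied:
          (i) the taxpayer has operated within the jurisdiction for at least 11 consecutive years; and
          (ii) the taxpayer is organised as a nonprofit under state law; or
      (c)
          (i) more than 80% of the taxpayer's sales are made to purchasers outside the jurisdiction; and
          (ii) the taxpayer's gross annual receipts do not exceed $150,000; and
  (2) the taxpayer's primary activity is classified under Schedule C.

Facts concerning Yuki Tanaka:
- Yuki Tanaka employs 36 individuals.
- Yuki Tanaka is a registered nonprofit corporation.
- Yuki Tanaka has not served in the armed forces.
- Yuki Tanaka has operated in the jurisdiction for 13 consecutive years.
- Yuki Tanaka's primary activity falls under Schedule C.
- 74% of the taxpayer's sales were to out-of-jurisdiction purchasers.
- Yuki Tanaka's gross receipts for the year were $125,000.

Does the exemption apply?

Yes — exempt.

(a) veteran — not met.
(i) ≥ 11 yrs in jurisdiction — holds.
(ii) nonprofit — satisfied.
So (b) is satisfied (T AND T).
(i) >80% out-of-jur. sales — not met.
(ii) receipts ≤ $150,000 — met.
(c) = F AND T = false.
(1) = F OR T OR F = true.
(2) Schedule C activity — met.
Overall = T AND T = true.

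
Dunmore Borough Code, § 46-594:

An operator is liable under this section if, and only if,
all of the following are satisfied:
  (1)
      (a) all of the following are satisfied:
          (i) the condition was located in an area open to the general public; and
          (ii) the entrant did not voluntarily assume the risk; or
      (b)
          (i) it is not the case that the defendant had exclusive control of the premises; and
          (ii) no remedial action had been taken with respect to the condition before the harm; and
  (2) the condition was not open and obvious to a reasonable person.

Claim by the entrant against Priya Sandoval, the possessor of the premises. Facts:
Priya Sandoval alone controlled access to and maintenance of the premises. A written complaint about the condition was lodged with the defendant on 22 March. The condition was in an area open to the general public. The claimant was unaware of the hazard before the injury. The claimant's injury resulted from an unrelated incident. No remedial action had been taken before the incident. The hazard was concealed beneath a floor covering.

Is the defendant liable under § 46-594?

(i) public area — satisfied.
(ii) no assumed risk — met.
(a): T AND T → true.
(i) not (exclusive control) — not satisfied.
(ii) no remedial action — met.
So (b) is not satisfied (F AND T).
(1) = T OR F = true.
(2) not open/obvious — satisfied.
So Overall is satisfied (T AND T).

Yes — liable.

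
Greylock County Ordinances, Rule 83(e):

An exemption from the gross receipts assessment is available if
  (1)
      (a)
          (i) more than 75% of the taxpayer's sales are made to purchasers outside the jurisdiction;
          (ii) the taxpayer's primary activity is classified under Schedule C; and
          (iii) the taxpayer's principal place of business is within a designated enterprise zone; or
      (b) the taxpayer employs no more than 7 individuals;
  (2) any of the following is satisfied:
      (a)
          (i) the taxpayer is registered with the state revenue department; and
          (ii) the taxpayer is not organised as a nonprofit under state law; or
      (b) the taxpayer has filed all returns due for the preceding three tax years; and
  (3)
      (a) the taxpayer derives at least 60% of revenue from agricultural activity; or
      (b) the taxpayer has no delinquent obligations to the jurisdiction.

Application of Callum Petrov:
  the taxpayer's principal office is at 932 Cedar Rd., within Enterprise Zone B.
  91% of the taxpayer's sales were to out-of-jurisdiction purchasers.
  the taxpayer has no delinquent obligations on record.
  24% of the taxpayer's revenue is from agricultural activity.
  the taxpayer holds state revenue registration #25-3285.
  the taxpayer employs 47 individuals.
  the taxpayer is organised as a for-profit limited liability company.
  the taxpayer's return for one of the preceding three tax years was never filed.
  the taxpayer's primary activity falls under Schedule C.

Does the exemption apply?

(i) >75% out-of-jur. sales — met.
(ii) Schedule C activity — satisfied.
(iii) in enterprise zone — holds.
(a) = T AND T AND T = true.
(b) ≤ 7 employees — fails.
So (1) is satisfied (T OR F).
(i) state-registered — met.
(ii) not (nonprofit) — met.
So (a) is satisfied (T AND T).
(b) returns current — fails.
So (2) is satisfied (T OR F).
(a) ≥60% agricultural — not satisfied.
(b) no delinquency — holds.
(3) = F OR T = true.
Overall: T AND T AND T → true.

Yes — exempt.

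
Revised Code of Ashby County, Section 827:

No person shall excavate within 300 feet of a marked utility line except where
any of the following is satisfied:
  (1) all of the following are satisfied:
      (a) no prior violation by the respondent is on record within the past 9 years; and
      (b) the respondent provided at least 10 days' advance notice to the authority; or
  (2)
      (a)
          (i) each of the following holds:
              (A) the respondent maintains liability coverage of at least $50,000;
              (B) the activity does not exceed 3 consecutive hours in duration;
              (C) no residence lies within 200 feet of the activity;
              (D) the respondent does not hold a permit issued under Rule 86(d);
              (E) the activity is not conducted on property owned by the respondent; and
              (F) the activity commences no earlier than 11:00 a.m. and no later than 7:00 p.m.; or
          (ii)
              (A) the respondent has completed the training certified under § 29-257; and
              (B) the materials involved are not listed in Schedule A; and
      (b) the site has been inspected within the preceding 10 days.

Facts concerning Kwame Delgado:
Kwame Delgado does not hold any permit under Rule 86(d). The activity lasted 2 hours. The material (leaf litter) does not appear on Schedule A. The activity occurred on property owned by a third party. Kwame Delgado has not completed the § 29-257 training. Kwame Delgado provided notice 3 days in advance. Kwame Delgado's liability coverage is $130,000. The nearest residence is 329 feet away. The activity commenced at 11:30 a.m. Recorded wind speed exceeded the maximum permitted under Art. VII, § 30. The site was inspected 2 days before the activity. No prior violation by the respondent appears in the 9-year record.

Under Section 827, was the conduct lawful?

(a) no prior violation — satisfied.
(b) ≥10 days' notice — fails.
So (1) is not satisfied (T AND F).
(A) coverage ≥ $50,000 — met.
(B) ≤ 3 hrs duration — satisfied.
(C) no residence in 200 ft — holds.
(D) not (holds permit) — holds.
(E) not (own property) — holds.
(F) start within hours — holds.
So (i) is satisfied (T AND T AND T AND T AND T AND T).
(A) training certified — not satisfied.
(B) not (Schedule A material) — met.
(ii): F AND T → false.
(a) = T OR F = true.
(b) site inspected — met.
So (2) is satisfied (T AND T).
Overall: F OR T → true.

Yes — lawful.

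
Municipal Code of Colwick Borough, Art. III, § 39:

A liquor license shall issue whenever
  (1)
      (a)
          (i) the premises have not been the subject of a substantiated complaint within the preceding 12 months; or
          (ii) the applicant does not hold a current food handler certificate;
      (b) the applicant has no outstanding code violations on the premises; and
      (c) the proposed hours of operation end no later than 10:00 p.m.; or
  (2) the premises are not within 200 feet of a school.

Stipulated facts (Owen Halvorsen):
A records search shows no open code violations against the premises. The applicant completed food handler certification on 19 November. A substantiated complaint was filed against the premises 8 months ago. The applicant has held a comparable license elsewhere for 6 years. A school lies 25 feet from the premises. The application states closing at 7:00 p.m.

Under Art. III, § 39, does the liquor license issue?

No — denied.

(i) no complaint in 12 mo. — fails.
(ii) not (food handler cert.) — not satisfied.
So (a) is not satisfied (F OR F).
(b) no code violations — met.
(c) closes by 10 p.m. — holds.
So (1) is not satisfied (F AND T AND T).
(2) ≥200 ft from school — not met.
Overall: F OR F → false.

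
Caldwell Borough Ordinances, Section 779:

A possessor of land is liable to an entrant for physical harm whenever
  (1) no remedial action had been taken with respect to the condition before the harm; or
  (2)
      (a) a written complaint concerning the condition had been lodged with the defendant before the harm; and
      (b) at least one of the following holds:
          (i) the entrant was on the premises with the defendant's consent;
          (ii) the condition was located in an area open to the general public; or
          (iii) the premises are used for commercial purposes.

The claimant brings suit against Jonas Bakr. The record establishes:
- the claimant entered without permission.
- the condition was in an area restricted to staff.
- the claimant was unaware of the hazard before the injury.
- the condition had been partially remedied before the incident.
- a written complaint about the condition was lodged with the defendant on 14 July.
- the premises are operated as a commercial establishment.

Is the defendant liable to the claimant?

(1) no remedial action — not satisfied.
(a) complaint lodged — met.
(i) consent to enter — fails.
(ii) public area — not satisfied.
(iii) commercial use — met.
So (b) is satisfied (F OR F OR T).
So (2) is satisfied (T AND T).
Overall = F OR T = true.

Yes — liable.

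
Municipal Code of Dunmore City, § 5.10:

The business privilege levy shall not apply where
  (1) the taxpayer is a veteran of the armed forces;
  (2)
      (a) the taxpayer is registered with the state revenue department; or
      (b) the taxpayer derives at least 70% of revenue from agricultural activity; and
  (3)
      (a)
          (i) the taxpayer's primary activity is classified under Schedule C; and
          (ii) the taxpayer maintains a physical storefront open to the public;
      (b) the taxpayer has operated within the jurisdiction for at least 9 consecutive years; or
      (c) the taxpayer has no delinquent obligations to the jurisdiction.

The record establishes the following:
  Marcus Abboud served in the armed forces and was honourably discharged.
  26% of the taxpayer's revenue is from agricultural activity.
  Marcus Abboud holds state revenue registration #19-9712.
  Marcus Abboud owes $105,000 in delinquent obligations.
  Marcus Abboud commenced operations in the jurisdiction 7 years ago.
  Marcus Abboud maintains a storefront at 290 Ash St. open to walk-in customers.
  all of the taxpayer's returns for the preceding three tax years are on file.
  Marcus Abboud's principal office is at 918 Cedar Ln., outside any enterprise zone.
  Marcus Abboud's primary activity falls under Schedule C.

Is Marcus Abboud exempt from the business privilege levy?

Yes — exempt.

(1) veteran — met.
(a) state-registered — holds.
(b) ≥70% agricultural — not satisfied.
So (2) is satisfied (T OR F).
(i) Schedule C activity — holds.
(ii) has storefront — holds.
(a): T AND T → true.
(b) ≥ 9 yrs in jurisdiction — fails.
(c) no delinquency — not met.
(3) = T OR F OR F = true.
Overall: T AND T AND T → true.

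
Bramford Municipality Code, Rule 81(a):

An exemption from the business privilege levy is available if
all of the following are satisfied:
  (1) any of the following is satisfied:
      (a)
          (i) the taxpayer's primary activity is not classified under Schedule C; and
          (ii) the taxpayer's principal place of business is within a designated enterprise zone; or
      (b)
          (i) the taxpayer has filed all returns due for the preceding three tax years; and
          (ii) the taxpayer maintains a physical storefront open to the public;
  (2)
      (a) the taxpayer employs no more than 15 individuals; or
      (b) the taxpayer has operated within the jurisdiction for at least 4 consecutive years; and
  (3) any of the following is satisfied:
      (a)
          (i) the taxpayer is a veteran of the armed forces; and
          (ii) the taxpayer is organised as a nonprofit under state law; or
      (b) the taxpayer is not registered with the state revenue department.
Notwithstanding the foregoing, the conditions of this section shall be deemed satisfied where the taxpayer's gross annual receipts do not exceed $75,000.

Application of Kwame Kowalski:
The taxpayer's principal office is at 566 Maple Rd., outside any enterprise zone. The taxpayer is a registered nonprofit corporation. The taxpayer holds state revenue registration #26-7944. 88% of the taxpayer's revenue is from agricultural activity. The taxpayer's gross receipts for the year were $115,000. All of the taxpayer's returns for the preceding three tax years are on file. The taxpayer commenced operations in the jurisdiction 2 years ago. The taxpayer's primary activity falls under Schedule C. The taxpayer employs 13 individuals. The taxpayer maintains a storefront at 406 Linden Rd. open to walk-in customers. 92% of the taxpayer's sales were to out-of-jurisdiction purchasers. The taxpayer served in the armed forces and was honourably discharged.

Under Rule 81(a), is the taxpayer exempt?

Yes — exempt.

(i) not (Schedule C activity) — not met.
(ii) in enterprise zone — not satisfied.
(a): F AND F → false.
(i) returns current — holds.
(ii) has storefront — met.
(b): T AND T → true.
So (1) is satisfied (F OR T).
(a) ≤ 15 employees — satisfied.
(b) ≥ 4 yrs in jurisdiction — fails.
(2) = T OR F = true.
(i) veteran — holds.
(ii) nonprofit — met.
(a) = T AND T = true.
(b) not (state-registered) — not satisfied.
(3): T OR F → true.
Overall: T AND T AND T → true.
Exception (receipts ≤ $75,000) — not satisfied.
Result: main true OR exception false → true.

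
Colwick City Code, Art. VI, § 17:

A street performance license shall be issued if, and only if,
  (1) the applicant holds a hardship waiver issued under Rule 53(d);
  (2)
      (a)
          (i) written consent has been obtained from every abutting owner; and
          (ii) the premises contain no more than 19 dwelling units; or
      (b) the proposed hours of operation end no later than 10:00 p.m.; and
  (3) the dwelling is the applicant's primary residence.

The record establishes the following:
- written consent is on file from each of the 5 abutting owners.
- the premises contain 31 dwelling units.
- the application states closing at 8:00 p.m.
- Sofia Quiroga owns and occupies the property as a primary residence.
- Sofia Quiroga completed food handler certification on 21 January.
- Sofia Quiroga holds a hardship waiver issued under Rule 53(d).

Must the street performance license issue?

(1) hardship waiver — met.
(i) all abutters consent — met.
(ii) ≤ 19 units — not met.
(a) = T AND F = false.
(b) closes by 10 p.m. — satisfied.
(2): F OR T → true.
(3) primary residence — met.
So Overall is satisfied (T AND T AND T).

Yes — granted.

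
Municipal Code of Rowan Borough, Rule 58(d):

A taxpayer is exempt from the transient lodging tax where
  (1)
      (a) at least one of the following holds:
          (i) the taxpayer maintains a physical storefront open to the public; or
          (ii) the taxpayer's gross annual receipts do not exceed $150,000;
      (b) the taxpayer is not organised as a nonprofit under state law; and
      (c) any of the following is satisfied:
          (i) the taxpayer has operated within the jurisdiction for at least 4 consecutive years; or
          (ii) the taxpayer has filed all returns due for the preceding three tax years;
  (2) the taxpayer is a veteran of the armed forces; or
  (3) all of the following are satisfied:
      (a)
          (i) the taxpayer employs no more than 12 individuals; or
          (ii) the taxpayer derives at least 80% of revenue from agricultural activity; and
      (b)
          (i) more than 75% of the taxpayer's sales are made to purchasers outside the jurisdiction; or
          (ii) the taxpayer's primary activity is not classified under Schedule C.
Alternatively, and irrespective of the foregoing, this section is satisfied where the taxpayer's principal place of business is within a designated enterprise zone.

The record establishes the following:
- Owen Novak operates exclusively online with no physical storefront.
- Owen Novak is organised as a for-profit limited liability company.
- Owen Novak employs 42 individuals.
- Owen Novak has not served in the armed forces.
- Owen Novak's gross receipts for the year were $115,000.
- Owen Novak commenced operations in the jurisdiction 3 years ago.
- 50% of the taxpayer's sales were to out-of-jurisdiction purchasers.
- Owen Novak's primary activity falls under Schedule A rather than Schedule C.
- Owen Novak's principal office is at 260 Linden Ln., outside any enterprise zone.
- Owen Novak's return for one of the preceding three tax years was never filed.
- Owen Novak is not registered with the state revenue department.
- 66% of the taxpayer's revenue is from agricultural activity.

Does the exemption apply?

(i) has storefront — not met.
(ii) receipts ≤ $150,000 — holds.
So (a) is satisfied (F OR T).
(b) not (nonprofit) — met.
(i) ≥ 4 yrs in jurisdiction — fails.
(ii) returns current — fails.
(c): F OR F → false.
So (1) is not satisfied (T AND T AND F).
(2) veteran — not met.
(i) ≤ 12 employees — not satisfied.
(ii) ≥80% agricultural — not satisfied.
(a) = F OR F = false.
(i) >75% out-of-jur. sales — not satisfied.
(ii) not (Schedule C activity) — satisfied.
So (b) is satisfied (F OR T).
So (3) is not satisfied (F AND T).
So Overall is not satisfied (F OR F OR F).
Exception (in enterprise zone) — not satisfied.
Result: main false OR exception false → false.

No — not exempt.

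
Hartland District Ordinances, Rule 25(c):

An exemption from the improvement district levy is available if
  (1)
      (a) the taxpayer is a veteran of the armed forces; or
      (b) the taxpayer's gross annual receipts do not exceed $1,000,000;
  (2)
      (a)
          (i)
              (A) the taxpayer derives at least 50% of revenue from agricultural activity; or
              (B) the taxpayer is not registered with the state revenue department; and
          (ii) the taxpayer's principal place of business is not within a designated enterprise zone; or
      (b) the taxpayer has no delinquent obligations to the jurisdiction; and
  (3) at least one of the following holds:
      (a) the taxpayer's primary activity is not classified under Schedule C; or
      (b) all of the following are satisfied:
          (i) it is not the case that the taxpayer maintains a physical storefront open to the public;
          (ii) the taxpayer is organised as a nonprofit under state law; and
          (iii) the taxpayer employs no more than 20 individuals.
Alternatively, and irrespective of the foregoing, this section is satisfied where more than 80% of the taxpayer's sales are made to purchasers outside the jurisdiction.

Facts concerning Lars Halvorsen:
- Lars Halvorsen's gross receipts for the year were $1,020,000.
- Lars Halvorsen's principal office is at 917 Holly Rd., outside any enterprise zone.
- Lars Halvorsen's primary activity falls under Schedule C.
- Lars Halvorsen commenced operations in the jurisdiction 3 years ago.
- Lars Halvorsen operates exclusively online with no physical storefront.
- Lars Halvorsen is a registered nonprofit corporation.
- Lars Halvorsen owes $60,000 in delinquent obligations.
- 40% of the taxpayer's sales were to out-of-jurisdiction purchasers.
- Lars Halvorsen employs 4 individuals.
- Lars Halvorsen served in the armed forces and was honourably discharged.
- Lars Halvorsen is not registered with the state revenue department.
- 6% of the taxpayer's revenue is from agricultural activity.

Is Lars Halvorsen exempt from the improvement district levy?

Yes — exempt.

(a) veteran — holds.
(b) receipts ≤ $1,000,000 — fails.
(1) = T OR F = true.
(A) ≥50% agricultural — not met.
(B) not (state-registered) — holds.
So (i) is satisfied (F OR T).
(ii) not (in enterprise zone) — holds.
(a) = T AND T = true.
(b) no delinquency — not satisfied.
(2): T OR F → true.
(a) not (Schedule C activity) — fails.
(i) not (has storefront) — met.
(ii) nonprofit — met.
(iii) ≤ 20 employees — satisfied.
So (b) is satisfied (T AND T AND T).
(3): F OR T → true.
So Overall is satisfied (T AND T AND T).
Exception (>80% out-of-jur. sales) — not satisfied.
Result: main true OR exception false → true.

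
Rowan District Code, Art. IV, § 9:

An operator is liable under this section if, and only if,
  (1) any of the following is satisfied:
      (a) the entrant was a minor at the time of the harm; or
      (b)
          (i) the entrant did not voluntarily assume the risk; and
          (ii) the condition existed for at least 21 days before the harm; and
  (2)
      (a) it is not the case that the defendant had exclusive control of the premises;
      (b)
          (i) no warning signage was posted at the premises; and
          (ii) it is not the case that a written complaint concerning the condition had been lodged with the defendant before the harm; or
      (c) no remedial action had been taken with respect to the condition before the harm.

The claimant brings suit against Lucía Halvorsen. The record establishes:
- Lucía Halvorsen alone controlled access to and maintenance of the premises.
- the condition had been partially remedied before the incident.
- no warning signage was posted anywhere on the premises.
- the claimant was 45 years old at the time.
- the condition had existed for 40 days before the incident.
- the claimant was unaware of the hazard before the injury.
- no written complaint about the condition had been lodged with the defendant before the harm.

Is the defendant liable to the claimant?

(a) entrant a minor — fails.
(i) no assumed risk — met.
(ii) condition ≥21 days old — satisfied.
(b) = T AND T = true.
So (1) is satisfied (F OR T).
(a) not (exclusive control) — fails.
(i) no signage posted — met.
(ii) not (complaint lodged) — holds.
(b) = T AND T = true.
(c) no remedial action — not satisfied.
(2) = F OR T OR F = true.
Overall: T AND T → true.

Yes — liable.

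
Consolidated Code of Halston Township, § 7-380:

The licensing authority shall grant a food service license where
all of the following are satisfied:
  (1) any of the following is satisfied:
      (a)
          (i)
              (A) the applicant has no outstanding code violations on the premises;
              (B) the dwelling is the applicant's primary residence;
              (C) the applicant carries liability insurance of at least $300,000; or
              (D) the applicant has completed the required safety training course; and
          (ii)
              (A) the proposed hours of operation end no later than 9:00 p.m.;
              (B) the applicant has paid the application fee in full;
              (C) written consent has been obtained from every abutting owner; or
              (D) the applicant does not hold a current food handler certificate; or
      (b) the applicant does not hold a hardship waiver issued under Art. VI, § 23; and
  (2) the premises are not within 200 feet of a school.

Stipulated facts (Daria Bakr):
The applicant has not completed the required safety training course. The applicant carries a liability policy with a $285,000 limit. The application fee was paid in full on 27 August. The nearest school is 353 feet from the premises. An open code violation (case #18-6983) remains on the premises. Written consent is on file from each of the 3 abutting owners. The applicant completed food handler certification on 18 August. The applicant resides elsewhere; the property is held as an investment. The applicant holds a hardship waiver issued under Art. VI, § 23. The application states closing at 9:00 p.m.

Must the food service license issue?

(A) no code violations — fails.
(B) primary residence — not satisfied.
(C) insurance ≥ $300,000 — not satisfied.
(D) safety training — fails.
So (i) is not satisfied (F OR F OR F OR F).
(A) closes by 9 p.m. — met.
(B) fee paid — satisfied.
(C) all abutters consent — satisfied.
(D) not (food handler cert.) — not satisfied.
So (ii) is satisfied (T OR T OR T OR F).
(a) = F AND T = false.
(b) not (hardship waiver) — fails.
(1): F OR F → false.
(2) ≥200 ft from school — holds.
So Overall is not satisfied (F AND T).

No — denied.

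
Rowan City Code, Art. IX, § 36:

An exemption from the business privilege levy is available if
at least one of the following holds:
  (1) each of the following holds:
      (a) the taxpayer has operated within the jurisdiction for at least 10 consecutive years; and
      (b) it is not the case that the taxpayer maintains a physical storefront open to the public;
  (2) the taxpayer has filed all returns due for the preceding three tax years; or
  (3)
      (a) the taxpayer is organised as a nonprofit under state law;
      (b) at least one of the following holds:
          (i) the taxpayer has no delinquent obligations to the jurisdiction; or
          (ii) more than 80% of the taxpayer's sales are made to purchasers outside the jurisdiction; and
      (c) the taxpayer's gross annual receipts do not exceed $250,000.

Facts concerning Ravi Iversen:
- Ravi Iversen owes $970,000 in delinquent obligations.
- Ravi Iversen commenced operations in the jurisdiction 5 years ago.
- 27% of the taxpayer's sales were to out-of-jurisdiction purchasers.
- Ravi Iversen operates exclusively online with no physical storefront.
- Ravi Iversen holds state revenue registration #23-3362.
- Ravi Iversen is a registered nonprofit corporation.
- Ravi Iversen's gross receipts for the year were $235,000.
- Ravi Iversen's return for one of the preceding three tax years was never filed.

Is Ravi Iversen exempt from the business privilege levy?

(a) ≥ 10 yrs in jurisdiction — not satisfied.
(b) not (has storefront) — holds.
(1) = F AND T = false.
(2) returns current — not satisfied.
(a) nonprofit — satisfied.
(i) no delinquency — fails.
(ii) >80% out-of-jur. sales — not met.
(b): F OR F → false.
(c) receipts ≤ $250,000 — satisfied.
(3): T AND F AND T → false.
So Overall is not satisfied (F OR F OR F).

No — not exempt.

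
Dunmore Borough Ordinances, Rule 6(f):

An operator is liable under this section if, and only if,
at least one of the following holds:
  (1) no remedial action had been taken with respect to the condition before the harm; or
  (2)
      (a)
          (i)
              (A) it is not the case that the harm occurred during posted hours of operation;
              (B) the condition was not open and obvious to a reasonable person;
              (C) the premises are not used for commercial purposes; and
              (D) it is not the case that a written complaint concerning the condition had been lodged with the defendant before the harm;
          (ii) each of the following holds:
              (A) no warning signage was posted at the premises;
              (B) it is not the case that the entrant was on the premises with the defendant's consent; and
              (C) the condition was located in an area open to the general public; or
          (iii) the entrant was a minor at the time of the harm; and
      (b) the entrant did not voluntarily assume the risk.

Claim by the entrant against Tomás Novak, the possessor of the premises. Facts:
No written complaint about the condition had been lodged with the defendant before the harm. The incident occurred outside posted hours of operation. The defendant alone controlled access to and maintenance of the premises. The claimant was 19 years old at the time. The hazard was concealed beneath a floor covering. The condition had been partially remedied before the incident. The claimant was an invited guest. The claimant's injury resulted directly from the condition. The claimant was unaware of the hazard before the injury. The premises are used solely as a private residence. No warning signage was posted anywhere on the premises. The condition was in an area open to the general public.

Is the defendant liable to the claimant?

Yes — liable.

(1) no remedial action — fails.
(A) not (during posted hours) — satisfied.
(B) not open/obvious — holds.
(C) not (commercial use) — holds.
(D) not (complaint lodged) — holds.
(i) = T AND T AND T AND T = true.
(A) no signage posted — met.
(B) not (consent to enter) — not satisfied.
(C) public area — satisfied.
(ii) = T AND F AND T = false.
(iii) entrant a minor — fails.
(a) = T OR F OR F = true.
(b) no assumed risk — satisfied.
So (2) is satisfied (T AND T).
So Overall is satisfied (F OR T).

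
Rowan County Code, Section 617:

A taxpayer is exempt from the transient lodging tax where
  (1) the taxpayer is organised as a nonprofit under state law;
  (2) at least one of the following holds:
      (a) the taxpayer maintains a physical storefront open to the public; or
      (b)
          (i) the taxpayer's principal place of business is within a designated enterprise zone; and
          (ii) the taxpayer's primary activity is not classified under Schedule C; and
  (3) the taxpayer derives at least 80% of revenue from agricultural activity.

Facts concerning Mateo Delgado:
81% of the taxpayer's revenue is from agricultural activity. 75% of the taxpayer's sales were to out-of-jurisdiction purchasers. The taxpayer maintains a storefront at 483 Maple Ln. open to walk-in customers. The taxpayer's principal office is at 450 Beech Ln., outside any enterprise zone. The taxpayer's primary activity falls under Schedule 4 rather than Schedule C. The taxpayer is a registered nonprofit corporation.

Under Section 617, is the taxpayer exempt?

Yes — exempt.

(1) nonprofit — holds.
(a) has storefront — satisfied.
(i) in enterprise zone — fails.
(ii) not (Schedule C activity) — holds.
(b) = F AND T = false.
So (2) is satisfied (T OR F).
(3) ≥80% agricultural — holds.
So Overall is satisfied (T AND T AND T).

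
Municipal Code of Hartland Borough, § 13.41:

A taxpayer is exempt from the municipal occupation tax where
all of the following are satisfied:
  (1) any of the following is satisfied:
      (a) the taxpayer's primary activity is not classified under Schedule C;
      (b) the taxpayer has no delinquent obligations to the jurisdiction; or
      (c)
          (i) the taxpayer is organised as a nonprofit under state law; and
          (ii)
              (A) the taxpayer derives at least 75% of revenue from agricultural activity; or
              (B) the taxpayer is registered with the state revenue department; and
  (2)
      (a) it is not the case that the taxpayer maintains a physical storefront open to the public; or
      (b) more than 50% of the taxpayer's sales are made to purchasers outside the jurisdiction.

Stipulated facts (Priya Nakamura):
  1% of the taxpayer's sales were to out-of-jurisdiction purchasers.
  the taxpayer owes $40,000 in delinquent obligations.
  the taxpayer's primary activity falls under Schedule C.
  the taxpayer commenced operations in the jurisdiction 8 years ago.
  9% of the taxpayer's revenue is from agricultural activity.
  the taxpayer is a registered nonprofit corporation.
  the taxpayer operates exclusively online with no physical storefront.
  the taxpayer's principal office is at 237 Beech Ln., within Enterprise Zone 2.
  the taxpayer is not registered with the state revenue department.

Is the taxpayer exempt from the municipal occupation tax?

No — not exempt.

(a) not (Schedule C activity) — fails.
(b) no delinquency — fails.
(i) nonprofit — satisfied.
(A) ≥75% agricultural — fails.
(B) state-registered — not met.
(ii) = F OR F = false.
(c): T AND F → false.
(1) = F OR F OR F = false.
(a) not (has storefront) — met.
(b) >50% out-of-jur. sales — not satisfied.
(2): T OR F → true.
So Overall is not satisfied (F AND T).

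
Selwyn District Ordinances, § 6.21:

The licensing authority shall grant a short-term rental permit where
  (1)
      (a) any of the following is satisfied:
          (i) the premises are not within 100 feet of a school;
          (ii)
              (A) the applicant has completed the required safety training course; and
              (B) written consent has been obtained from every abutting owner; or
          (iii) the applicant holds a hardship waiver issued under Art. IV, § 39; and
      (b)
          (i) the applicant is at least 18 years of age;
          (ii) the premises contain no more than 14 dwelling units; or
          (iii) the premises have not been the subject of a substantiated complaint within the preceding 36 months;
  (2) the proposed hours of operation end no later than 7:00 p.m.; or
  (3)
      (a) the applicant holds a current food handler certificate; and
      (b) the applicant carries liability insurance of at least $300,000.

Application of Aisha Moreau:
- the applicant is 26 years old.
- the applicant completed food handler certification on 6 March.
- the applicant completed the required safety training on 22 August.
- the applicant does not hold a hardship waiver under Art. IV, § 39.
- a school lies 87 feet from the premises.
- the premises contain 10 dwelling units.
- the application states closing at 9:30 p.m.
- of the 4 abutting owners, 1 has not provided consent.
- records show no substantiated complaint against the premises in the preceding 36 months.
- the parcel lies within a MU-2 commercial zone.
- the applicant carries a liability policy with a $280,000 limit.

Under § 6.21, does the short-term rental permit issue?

No — denied.

(i) ≥100 ft from school — not satisfied.
(A) safety training — met.
(B) all abutters consent — not met.
(ii): T AND F → false.
(iii) hardship waiver — not satisfied.
(a) = F OR F OR F = false.
(i) age ≥ 18 — satisfied.
(ii) ≤ 14 units — satisfied.
(iii) no complaint in 36 mo. — met.
(b) = T OR T OR T = true.
So (1) is not satisfied (F AND T).
(2) closes by 7 p.m. — fails.
(a) food handler cert. — met.
(b) insurance ≥ $300,000 — not met.
So (3) is not satisfied (T AND F).
Overall = F OR F OR F = false.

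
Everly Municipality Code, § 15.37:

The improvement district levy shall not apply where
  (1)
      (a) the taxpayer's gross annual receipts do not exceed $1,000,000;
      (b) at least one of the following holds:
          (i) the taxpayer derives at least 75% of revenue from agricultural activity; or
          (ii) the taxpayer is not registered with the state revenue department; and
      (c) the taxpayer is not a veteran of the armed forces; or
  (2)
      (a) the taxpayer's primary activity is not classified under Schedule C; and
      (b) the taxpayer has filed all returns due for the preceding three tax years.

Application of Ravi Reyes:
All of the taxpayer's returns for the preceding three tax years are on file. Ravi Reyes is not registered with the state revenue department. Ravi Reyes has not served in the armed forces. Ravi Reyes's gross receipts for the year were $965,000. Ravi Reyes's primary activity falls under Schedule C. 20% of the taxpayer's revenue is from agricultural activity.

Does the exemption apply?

(a) receipts ≤ $1,000,000 — holds.
(i) ≥75% agricultural — not satisfied.
(ii) not (state-registered) — met.
So (b) is satisfied (F OR T).
(c) not (veteran) — holds.
(1) = T AND T AND T = true.
(a) not (Schedule C activity) — fails.
(b) returns current — holds.
(2): F AND T → false.
Overall = T OR F = true.

Yes — exempt.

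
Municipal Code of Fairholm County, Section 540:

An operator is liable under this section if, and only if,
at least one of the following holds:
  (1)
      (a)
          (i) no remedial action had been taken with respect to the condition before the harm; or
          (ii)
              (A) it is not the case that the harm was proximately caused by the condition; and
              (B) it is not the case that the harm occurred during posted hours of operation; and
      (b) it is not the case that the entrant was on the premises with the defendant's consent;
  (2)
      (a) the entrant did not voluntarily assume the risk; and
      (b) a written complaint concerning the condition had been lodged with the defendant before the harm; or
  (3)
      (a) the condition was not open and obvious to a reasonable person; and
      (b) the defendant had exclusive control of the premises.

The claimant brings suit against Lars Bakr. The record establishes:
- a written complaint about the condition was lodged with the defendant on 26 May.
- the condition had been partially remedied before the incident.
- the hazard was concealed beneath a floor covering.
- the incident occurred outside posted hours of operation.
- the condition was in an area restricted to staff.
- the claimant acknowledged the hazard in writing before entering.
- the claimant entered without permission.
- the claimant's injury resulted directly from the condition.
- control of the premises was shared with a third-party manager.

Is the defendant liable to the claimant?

(i) no remedial action — not satisfied.
(A) not (proximate cause) — not satisfied.
(B) not (during posted hours) — met.
(ii) = F AND T = false.
(a) = F OR F = false.
(b) not (consent to enter) — holds.
(1) = F AND T = false.
(a) no assumed risk — not satisfied.
(b) complaint lodged — satisfied.
So (2) is not satisfied (F AND T).
(a) not open/obvious — satisfied.
(b) exclusive control — not satisfied.
So (3) is not satisfied (T AND F).
Overall: F OR F OR F → false.

No — not liable.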